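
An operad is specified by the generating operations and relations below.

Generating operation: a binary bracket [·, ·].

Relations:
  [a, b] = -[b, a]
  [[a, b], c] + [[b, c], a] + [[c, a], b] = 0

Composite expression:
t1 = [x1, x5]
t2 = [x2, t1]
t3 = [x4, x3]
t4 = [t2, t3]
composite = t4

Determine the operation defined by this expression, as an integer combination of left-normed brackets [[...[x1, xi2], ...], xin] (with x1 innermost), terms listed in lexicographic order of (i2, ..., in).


A multilinear Lie element is pinned by x1-initial words (x1 innermost).
Composite bracket: [[x2, [x1, x5]], [x4, x3]]
The bracket unfolds into 16 signed words via [a, b] = ab - ba (2^4 = 16).
Coefficients come from the x1-initial words:
  word x1x5x2x3x4 has sign +1, contributing +[[[[x1, x5], x2], x3], x4]
  word x1x5x2x4x3 has sign -1, contributing -[[[[x1, x5], x2], x4], x3]

[[[[x1, x5], x2], x3], x4] - [[[[x1, x5], x2], x4], x3]


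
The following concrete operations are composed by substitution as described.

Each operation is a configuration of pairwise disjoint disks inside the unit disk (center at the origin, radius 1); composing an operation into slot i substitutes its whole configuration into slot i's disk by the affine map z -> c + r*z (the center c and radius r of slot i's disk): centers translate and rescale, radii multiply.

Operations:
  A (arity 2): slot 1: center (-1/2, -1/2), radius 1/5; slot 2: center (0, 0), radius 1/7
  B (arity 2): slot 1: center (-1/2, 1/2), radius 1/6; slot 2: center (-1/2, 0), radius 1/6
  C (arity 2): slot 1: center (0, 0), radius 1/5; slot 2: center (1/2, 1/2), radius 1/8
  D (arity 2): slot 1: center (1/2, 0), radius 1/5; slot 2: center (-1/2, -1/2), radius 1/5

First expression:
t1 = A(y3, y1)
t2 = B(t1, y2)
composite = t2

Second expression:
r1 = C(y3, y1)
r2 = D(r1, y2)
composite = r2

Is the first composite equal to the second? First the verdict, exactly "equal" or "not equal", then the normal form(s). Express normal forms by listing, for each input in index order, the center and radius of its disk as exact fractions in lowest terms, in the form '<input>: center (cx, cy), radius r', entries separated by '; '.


Reducing the first expression gives y1: center (-1/2, 1/2), radius 1/42; y2: center (-1/2, 0), radius 1/6; y3: center (-7/12, 5/12), radius 1/30
Reducing the second expression gives y1: center (3/5, 1/10), radius 1/40; y2: center (-1/2, -1/2), radius 1/5; y3: center (1/2, 0), radius 1/25
The normal forms differ: not equal.

not equal: they reduce to y1: center (-1/2, 1/2), radius 1/42; y2: center (-1/2, 0), radius 1/6; y3: center (-7/12, 5/12), radius 1/30 and y1: center (3/5, 1/10), radius 1/40; y2: center (-1/2, -1/2), radius 1/5; y3: center (1/2, 0), radius 1/25


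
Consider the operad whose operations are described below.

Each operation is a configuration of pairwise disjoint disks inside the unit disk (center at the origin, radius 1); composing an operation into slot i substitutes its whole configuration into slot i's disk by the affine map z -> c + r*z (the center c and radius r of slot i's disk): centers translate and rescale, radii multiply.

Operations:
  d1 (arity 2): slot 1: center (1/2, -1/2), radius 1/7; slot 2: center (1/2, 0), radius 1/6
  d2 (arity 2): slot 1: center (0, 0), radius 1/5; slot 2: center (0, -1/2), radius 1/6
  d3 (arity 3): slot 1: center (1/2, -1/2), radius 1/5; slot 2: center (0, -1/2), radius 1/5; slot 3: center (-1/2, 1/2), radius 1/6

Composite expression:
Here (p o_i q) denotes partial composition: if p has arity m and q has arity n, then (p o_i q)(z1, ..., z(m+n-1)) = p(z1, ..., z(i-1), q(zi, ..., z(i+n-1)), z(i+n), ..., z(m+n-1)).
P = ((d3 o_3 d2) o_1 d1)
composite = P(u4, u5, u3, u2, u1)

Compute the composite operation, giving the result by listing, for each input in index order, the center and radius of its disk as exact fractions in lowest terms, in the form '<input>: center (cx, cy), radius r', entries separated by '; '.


u1: center (-1/2, 5/12), radius 1/36; u2: center (-1/2, 1/2), radius 1/30; u3: center (0, -1/2), radius 1/5; u4: center (3/5, -3/5), radius 1/35; u5: center (3/5, -1/2), radius 1/30

Nesting under d3 composes maps z -> c + r*z down each u-path.
input u4: applying the 2 nested substitutions gives center (3/5, -3/5), radius 1/35
input u5: applying the 2 nested substitutions gives center (3/5, -1/2), radius 1/30
input u3: applying the 1 nested substitution gives center (0, -1/2), radius 1/5
input u2: applying the 2 nested substitutions gives center (-1/2, 1/2), radius 1/30
input u1: applying the 2 nested substitutions gives center (-1/2, 5/12), radius 1/36


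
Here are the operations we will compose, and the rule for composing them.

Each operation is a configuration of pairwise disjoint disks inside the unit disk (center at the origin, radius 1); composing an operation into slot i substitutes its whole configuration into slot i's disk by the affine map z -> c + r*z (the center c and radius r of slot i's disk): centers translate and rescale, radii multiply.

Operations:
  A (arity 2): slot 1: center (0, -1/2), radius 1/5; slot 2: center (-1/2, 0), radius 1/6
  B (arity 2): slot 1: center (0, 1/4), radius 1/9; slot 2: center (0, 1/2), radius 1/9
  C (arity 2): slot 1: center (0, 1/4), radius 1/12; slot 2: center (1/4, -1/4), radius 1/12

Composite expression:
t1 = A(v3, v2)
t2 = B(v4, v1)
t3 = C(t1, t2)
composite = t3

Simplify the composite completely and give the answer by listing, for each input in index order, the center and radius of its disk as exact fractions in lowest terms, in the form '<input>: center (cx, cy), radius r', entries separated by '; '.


v1: center (1/4, -5/24), radius 1/108; v2: center (-1/24, 1/4), radius 1/72; v3: center (0, 5/24), radius 1/60; v4: center (1/4, -11/48), radius 1/108

Affine substitution under C: radii multiply and v-centers shift.
v3: after 2 affine steps, its disk has center (0, 5/24), radius 1/60
v2: after 2 affine steps, its disk has center (-1/24, 1/4), radius 1/72
v4: after 2 affine steps, its disk has center (1/4, -11/48), radius 1/108
v1: after 2 affine steps, its disk has center (1/4, -5/24), radius 1/108


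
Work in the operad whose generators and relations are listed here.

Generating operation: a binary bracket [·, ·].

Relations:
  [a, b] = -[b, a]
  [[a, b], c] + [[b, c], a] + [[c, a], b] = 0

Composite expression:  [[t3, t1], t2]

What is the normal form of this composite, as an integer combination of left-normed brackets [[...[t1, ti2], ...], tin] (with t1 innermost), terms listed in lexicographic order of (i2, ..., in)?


Antisymmetry and Jacobi reduce to t1-anchored left-normed brackets.
Composite bracket: [[t3, t1], t2]
The bracket unfolds into 4 signed words via [a, b] = ab - ba (2^2 = 4).
Collect the words opening with t1:
  from t1t3t2, sign -1: term -[[t1, t3], t2]

-[[t1, t3], t2]


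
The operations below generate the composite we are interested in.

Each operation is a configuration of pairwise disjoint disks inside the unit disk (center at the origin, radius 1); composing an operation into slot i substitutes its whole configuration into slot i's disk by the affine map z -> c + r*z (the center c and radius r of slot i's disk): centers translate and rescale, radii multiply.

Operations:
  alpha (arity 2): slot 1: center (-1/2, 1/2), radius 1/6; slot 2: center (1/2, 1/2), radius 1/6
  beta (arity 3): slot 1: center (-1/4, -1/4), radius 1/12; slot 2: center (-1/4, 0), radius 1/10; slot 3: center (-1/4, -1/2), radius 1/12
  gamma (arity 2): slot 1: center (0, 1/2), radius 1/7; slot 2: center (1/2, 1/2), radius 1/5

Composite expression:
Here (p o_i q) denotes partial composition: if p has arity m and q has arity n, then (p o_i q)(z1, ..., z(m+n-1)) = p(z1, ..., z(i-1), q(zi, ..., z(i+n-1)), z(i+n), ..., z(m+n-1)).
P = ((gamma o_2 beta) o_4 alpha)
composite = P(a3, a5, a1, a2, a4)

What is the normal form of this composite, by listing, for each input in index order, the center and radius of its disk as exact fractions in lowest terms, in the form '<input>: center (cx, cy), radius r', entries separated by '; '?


a1: center (9/20, 1/2), radius 1/50; a2: center (53/120, 49/120), radius 1/360; a3: center (0, 1/2), radius 1/7; a4: center (11/24, 49/120), radius 1/360; a5: center (9/20, 9/20), radius 1/60

Below gamma, radii multiply path by path; the a-disk centers shift.
for a3, the 1-step affine chain lands on center (0, 1/2), radius 1/7
for a5, the 2-step affine chain lands on center (9/20, 9/20), radius 1/60
for a1, the 2-step affine chain lands on center (9/20, 1/2), radius 1/50
for a2, the 3-step affine chain lands on center (53/120, 49/120), radius 1/360
for a4, the 3-step affine chain lands on center (11/24, 49/120), radius 1/360


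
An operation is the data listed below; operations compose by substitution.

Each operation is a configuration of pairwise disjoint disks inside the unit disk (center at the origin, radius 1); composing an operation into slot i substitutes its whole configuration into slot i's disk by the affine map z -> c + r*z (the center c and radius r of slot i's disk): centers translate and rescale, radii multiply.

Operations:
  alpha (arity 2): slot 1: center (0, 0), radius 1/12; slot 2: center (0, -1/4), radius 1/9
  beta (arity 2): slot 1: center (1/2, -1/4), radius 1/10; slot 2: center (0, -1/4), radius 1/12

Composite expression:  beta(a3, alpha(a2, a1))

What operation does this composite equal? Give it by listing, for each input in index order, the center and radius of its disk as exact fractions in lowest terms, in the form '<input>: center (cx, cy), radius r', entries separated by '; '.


a1: center (0, -13/48), radius 1/108; a2: center (0, -1/4), radius 1/144; a3: center (1/2, -1/4), radius 1/10

Below beta, radii multiply path by path; the a-disk centers shift.
input a3: applying the 1 nested substitution gives center (1/2, -1/4), radius 1/10
input a2: applying the 2 nested substitutions gives center (0, -1/4), radius 1/144
input a1: applying the 2 nested substitutions gives center (0, -13/48), radius 1/108


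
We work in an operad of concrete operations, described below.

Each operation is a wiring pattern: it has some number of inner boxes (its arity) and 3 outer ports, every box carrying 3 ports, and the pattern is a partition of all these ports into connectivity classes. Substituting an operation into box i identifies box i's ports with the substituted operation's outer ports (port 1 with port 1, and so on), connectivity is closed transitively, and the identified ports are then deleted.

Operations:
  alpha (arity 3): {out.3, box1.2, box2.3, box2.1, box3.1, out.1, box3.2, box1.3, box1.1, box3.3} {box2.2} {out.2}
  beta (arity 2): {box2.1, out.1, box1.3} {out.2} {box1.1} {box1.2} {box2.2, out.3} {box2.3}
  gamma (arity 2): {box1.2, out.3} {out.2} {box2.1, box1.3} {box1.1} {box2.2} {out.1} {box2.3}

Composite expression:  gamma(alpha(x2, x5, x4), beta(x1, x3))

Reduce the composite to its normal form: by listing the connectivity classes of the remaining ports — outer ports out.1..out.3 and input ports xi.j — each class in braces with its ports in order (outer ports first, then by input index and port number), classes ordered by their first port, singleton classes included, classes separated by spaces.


Connectivity passes through glued gamma-boundaries; trace each wire chain.
after alpha, the pattern on (x2, x5, x4) reads {out.1, out.3, x2.1, x2.2, x2.3, x4.1, x4.2, x4.3, x5.1, x5.3} {out.2} {x5.2} (out.j = its outer ports)
after beta, the pattern on (x1, x3) reads {out.1, x1.3, x3.1} {out.2} {out.3, x3.2} {x1.1} {x1.2} {x3.3} (out.j = its outer ports)
after gamma, the pattern on (x2, x5, x4, x1, x3) reads {out.1} {out.2} {out.3} {x1.1} {x1.2} {x1.3, x2.1, x2.2, x2.3, x3.1, x4.1, x4.2, x4.3, x5.1, x5.3} {x3.2} {x3.3} {x5.2} (out.j = its outer ports)

{out.1} {out.2} {out.3} {x1.1} {x1.2} {x1.3, x2.1, x2.2, x2.3, x3.1, x4.1, x4.2, x4.3, x5.1, x5.3} {x3.2} {x3.3} {x5.2}


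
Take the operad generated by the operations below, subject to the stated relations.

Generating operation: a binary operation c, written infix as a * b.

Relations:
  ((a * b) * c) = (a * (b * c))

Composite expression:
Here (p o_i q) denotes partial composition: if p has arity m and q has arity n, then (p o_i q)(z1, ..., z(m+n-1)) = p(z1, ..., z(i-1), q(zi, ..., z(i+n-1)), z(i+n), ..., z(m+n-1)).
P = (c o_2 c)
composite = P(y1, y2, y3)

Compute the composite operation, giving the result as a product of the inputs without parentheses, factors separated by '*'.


y1 * y2 * y3

The c-tree's shape is irrelevant; the y-reading-order decides.
(y2 * y3) collapses to y2 * y3
(y1 * (y2 * y3)) collapses to y1 * y2 * y3


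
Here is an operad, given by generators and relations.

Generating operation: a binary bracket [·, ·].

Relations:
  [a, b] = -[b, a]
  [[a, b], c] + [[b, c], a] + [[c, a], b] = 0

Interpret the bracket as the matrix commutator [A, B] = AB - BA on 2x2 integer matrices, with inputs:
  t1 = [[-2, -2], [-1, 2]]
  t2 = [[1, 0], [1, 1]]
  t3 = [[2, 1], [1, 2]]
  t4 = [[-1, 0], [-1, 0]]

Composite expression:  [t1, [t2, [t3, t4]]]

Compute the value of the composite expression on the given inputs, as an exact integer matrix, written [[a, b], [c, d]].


[[4, -4], [-6, -4]]

[t3, t4] = [[-1, 1], [-1, 1]]
[t2, [t3, t4]] = [[-1, 0], [-2, 1]]
[t1, [t2, [t3, t4]]] = [[4, -4], [-6, -4]]


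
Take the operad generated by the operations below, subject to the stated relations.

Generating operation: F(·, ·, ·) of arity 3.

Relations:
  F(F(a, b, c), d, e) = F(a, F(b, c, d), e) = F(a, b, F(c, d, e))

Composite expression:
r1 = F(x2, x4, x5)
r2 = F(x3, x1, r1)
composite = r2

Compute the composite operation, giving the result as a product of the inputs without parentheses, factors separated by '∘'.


The F-tree's shape is irrelevant; the x-reading-order decides.
F(x2, x4, x5) collapses to x2 ∘ x4 ∘ x5
F(x3, x1, F(x2, x4, x5)) collapses to x3 ∘ x1 ∘ x2 ∘ x4 ∘ x5

x3 ∘ x1 ∘ x2 ∘ x4 ∘ x5


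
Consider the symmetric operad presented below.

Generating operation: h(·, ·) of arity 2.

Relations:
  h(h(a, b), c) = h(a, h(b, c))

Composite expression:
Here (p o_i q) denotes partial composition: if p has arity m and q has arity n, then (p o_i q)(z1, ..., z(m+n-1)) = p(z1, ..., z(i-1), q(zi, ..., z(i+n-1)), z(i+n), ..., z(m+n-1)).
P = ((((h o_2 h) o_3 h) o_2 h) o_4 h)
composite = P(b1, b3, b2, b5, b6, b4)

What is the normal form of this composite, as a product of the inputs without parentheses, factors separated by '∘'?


b1 ∘ b3 ∘ b2 ∘ b5 ∘ b6 ∘ b4

Every regrouping of h is equal, so read the b-inputs in written order.
h(b3, b2) reduces to b3 ∘ b2
h(b5, b6) reduces to b5 ∘ b6
h(h(b5, b6), b4) reduces to b5 ∘ b6 ∘ b4
h(h(b3, b2), h(h(b5, b6), b4)) reduces to b3 ∘ b2 ∘ b5 ∘ b6 ∘ b4
h(b1, h(h(b3, b2), h(h(b5, b6), b4))) reduces to b1 ∘ b3 ∘ b2 ∘ b5 ∘ b6 ∘ b4


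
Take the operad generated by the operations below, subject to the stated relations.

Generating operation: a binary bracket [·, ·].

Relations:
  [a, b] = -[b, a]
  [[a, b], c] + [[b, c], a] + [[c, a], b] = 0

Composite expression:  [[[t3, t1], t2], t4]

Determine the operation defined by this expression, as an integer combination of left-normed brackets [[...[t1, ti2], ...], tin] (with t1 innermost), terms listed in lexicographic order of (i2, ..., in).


-[[[t1, t3], t2], t4]

Expand each bracket as ab - ba; the t1-initial words give the coefficients.
Composite bracket: [[[t3, t1], t2], t4]
The bracket unfolds into 8 signed words via [a, b] = ab - ba (2^3 = 8).
The t1-initial words carry the normal form:
  t1t3t2t4 (sign -1) contributes -[[[t1, t3], t2], t4]


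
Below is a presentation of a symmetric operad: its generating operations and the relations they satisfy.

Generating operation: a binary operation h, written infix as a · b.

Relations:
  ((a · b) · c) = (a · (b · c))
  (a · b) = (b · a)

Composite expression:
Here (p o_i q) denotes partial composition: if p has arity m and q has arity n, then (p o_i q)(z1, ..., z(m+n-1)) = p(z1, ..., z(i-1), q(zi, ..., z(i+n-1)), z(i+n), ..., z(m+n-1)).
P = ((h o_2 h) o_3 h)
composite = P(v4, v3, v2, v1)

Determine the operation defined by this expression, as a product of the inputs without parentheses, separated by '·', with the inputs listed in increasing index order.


v1 · v2 · v3 · v4

With h associative and commutative, the v-input set is all that matters.
(v2 · v1) flattens to v2 · v1
(v3 · (v2 · v1)) flattens to v3 · v2 · v1
(v4 · (v3 · (v2 · v1))) flattens to v4 · v3 · v2 · v1
rearranged into index order: v1 · v2 · v3 · v4


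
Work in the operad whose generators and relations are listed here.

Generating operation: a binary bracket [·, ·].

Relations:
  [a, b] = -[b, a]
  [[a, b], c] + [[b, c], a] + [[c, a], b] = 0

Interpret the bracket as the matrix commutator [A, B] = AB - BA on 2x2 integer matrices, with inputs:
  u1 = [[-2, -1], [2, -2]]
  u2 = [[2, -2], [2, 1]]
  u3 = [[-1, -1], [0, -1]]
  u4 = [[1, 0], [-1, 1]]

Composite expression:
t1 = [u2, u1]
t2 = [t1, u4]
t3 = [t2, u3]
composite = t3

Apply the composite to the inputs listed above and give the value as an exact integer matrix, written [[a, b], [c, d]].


[u2, u1] = [[-2, -1], [-2, 2]]
[[u2, u1], u4] = [[1, 0], [-4, -1]]
[[[u2, u1], u4], u3] = [[-4, -2], [0, 4]]

[[-4, -2], [0, 4]]


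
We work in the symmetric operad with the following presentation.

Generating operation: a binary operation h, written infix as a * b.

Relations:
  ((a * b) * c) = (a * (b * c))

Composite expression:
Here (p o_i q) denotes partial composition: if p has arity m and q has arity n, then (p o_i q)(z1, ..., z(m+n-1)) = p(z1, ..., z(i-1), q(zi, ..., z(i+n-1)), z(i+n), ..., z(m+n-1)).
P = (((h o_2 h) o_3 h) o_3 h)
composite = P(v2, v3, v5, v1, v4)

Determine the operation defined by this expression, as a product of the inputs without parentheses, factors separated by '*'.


v2 * v3 * v5 * v1 * v4

Associativity of h dissolves the nesting; only the v-input order survives.
(v5 * v1) linearizes to v5 * v1
((v5 * v1) * v4) linearizes to v5 * v1 * v4
(v3 * ((v5 * v1) * v4)) linearizes to v3 * v5 * v1 * v4
(v2 * (v3 * ((v5 * v1) * v4))) linearizes to v2 * v3 * v5 * v1 * v4


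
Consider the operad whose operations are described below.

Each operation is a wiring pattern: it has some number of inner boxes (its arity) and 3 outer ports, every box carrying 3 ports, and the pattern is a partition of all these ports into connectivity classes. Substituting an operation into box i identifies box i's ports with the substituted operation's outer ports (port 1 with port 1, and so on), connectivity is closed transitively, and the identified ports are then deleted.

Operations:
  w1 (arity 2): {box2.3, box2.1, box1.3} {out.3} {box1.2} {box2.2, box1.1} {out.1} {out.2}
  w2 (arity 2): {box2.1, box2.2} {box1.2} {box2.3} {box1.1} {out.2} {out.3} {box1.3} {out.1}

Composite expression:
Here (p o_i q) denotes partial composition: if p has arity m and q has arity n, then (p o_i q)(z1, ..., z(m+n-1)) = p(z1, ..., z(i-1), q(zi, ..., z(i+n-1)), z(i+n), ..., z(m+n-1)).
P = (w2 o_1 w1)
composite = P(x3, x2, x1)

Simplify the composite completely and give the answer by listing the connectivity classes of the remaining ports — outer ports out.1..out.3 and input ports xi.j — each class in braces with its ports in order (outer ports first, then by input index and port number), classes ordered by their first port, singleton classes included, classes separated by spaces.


{out.1} {out.2} {out.3} {x1.1, x1.2} {x1.3} {x2.1, x2.3, x3.3} {x2.2, x3.1} {x3.2}

Connectivity passes through glued w2-boundaries; trace each wire chain.
composing w1 on (x3, x2), with out.j its own outer ports: {out.1} {out.2} {out.3} {x2.1, x2.3, x3.3} {x2.2, x3.1} {x3.2}
composing w2 on (x3, x2, x1), with out.j its own outer ports: {out.1} {out.2} {out.3} {x1.1, x1.2} {x1.3} {x2.1, x2.3, x3.3} {x2.2, x3.1} {x3.2}


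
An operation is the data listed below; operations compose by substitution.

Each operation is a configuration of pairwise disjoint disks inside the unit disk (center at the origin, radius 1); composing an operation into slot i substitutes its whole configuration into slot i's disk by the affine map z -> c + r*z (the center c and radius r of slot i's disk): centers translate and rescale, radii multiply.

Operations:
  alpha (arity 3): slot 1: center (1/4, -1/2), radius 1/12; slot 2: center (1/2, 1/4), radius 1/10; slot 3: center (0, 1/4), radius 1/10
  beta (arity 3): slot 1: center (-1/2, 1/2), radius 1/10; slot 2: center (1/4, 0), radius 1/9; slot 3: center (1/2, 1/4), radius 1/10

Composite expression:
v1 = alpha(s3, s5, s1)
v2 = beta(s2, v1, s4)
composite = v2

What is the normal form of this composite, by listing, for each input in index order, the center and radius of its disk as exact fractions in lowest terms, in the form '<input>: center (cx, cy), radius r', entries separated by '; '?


Below beta, radii multiply path by path; the s-disk centers shift.
s2 passes through 1 substitution, ending at center (-1/2, 1/2), radius 1/10
s3 passes through 2 substitutions, ending at center (5/18, -1/18), radius 1/108
s5 passes through 2 substitutions, ending at center (11/36, 1/36), radius 1/90
s1 passes through 2 substitutions, ending at center (1/4, 1/36), radius 1/90
s4 passes through 1 substitution, ending at center (1/2, 1/4), radius 1/10

s1: center (1/4, 1/36), radius 1/90; s2: center (-1/2, 1/2), radius 1/10; s3: center (5/18, -1/18), radius 1/108; s4: center (1/2, 1/4), radius 1/10; s5: center (11/36, 1/36), radius 1/90


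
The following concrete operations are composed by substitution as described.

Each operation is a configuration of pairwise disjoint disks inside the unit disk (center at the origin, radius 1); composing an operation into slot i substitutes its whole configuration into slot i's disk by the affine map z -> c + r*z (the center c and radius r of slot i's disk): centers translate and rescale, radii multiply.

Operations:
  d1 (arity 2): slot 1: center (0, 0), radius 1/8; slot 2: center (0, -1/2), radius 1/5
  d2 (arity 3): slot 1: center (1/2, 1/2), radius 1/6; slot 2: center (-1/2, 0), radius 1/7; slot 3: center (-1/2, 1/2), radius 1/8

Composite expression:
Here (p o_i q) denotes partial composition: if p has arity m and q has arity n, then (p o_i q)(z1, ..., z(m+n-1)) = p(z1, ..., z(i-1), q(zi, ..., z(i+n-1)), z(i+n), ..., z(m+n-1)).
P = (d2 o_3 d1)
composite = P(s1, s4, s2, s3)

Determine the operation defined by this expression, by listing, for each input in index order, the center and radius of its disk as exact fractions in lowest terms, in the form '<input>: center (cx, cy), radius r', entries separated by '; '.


s1: center (1/2, 1/2), radius 1/6; s2: center (-1/2, 1/2), radius 1/64; s3: center (-1/2, 7/16), radius 1/40; s4: center (-1/2, 0), radius 1/7

Only the slot chain above each s matters under d2; compose those maps.
input s1: applying the 1 nested substitution gives center (1/2, 1/2), radius 1/6
input s4: applying the 1 nested substitution gives center (-1/2, 0), radius 1/7
input s2: applying the 2 nested substitutions gives center (-1/2, 1/2), radius 1/64
input s3: applying the 2 nested substitutions gives center (-1/2, 7/16), radius 1/40


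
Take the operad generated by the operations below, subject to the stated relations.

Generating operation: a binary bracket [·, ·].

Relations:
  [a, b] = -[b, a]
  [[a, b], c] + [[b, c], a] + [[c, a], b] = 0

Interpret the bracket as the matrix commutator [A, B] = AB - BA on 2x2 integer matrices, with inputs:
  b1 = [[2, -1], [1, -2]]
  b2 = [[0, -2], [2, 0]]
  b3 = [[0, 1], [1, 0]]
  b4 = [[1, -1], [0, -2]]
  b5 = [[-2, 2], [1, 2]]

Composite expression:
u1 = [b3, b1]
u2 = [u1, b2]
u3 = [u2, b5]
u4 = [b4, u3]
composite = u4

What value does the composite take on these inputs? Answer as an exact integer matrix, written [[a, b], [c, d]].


[b3, b1] = [[2, -4], [4, -2]]
[[b3, b1], b2] = [[0, -8], [-8, 0]]
[[[b3, b1], b2], b5] = [[8, -32], [32, -8]]
[b4, [[[b3, b1], b2], b5]] = [[-32, -80], [-96, 32]]

[[-32, -80], [-96, 32]]


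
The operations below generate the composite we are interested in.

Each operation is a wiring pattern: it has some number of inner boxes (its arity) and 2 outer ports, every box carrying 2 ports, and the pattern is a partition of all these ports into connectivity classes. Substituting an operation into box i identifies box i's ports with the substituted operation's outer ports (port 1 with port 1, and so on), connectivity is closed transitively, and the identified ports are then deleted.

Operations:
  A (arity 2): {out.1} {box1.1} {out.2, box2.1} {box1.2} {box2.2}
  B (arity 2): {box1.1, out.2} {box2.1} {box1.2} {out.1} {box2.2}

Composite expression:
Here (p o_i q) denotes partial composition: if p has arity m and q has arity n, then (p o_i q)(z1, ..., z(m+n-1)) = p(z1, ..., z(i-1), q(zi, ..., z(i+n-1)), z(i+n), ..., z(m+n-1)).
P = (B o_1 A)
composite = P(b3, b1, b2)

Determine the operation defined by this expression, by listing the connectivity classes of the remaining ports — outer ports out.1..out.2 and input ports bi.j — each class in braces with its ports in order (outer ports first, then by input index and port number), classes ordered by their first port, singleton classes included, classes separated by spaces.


{out.1} {out.2} {b1.1} {b1.2} {b2.1} {b2.2} {b3.1} {b3.2}

Connectivity passes through glued B-boundaries; trace each wire chain.
stage A: inputs (b3, b1), connectivity {out.1} {out.2, b1.1} {b1.2} {b3.1} {b3.2}, out.j its boundary
stage B: inputs (b3, b1, b2), connectivity {out.1} {out.2} {b1.1} {b1.2} {b2.1} {b2.2} {b3.1} {b3.2}, out.j its boundary


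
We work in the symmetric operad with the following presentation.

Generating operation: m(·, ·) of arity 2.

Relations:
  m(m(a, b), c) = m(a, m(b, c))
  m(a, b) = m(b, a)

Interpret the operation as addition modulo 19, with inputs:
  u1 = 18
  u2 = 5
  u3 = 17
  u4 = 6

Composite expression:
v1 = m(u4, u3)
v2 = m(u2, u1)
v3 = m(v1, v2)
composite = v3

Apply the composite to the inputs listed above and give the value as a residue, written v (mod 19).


8 (mod 19)

m(u4, u3) = 4
m(u2, u1) = 4
m(m(u4, u3), m(u2, u1)) = 8


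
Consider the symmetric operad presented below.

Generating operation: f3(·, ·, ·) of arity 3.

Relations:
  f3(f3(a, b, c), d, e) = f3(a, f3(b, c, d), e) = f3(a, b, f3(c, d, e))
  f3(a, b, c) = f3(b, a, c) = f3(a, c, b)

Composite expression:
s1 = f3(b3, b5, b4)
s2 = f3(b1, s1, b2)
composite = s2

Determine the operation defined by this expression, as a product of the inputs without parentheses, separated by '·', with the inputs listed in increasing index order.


b1 · b2 · b3 · b4 · b5

Both nesting and order wash out for f3; what remains is which b's occur.
f3(b3, b5, b4) reduces to b3 · b5 · b4
f3(b1, f3(b3, b5, b4), b2) reduces to b1 · b3 · b5 · b4 · b2
the factors in increasing index order: b1 · b2 · b3 · b4 · b5


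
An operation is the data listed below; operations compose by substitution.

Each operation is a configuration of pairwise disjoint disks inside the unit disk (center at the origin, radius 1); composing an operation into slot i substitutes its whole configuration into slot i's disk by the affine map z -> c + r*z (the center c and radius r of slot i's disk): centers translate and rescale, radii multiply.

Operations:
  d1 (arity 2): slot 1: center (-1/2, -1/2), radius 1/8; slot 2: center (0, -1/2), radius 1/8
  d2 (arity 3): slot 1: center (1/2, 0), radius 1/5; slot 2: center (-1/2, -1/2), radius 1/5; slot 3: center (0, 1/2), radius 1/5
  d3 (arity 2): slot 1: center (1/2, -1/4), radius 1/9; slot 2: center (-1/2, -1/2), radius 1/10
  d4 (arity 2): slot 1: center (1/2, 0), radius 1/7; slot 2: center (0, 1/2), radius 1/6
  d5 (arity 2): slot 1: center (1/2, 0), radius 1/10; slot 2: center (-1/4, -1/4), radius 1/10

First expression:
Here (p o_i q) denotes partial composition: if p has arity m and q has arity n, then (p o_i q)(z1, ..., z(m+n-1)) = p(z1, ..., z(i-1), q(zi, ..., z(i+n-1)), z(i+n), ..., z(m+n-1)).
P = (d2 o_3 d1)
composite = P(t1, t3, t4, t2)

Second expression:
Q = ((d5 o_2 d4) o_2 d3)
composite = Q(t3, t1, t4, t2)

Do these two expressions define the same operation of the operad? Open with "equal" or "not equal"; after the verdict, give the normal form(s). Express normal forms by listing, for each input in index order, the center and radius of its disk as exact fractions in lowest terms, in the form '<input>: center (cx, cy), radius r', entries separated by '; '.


Normal form of the first expression: t1: center (1/2, 0), radius 1/5; t2: center (0, 2/5), radius 1/40; t3: center (-1/2, -1/2), radius 1/5; t4: center (-1/10, 2/5), radius 1/40
Normal form of the second expression: t1: center (-27/140, -71/280), radius 1/630; t2: center (-1/4, -1/5), radius 1/60; t3: center (1/2, 0), radius 1/10; t4: center (-29/140, -9/35), radius 1/700
The normal forms differ: not equal.

not equal: they reduce to t1: center (1/2, 0), radius 1/5; t2: center (0, 2/5), radius 1/40; t3: center (-1/2, -1/2), radius 1/5; t4: center (-1/10, 2/5), radius 1/40 and t1: center (-27/140, -71/280), radius 1/630; t2: center (-1/4, -1/5), radius 1/60; t3: center (1/2, 0), radius 1/10; t4: center (-29/140, -9/35), radius 1/700


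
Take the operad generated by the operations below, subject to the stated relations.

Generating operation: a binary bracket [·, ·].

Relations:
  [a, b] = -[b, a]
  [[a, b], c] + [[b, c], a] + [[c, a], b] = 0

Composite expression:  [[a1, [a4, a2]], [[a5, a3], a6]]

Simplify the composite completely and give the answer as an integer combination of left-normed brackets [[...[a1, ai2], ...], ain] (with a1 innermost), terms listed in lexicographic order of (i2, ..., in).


[[[[[a1, a2], a4], a3], a5], a6] - [[[[[a1, a2], a4], a5], a3], a6] - [[[[[a1, a2], a4], a6], a3], a5] + [[[[[a1, a2], a4], a6], a5], a3] - [[[[[a1, a4], a2], a3], a5], a6] + [[[[[a1, a4], a2], a5], a3], a6] + [[[[[a1, a4], a2], a6], a3], a5] - [[[[[a1, a4], a2], a6], a5], a3]

Left-normed coefficients sit on the a1-initial expansion words.
Composite bracket: [[a1, [a4, a2]], [[a5, a3], a6]]
The bracket unfolds into 32 signed words via [a, b] = ab - ba (2^5 = 32).
Only words starting with a1 matter:
  the word a1a2a4a3a5a6 carries sign +1 and contributes +[[[[[a1, a2], a4], a3], a5], a6]
  the word a1a2a4a5a3a6 carries sign -1 and contributes -[[[[[a1, a2], a4], a5], a3], a6]
  the word a1a2a4a6a3a5 carries sign -1 and contributes -[[[[[a1, a2], a4], a6], a3], a5]
  the word a1a2a4a6a5a3 carries sign +1 and contributes +[[[[[a1, a2], a4], a6], a5], a3]
  the word a1a4a2a3a5a6 carries sign -1 and contributes -[[[[[a1, a4], a2], a3], a5], a6]
  the word a1a4a2a5a3a6 carries sign +1 and contributes +[[[[[a1, a4], a2], a5], a3], a6]
  the word a1a4a2a6a3a5 carries sign +1 and contributes +[[[[[a1, a4], a2], a6], a3], a5]
  the word a1a4a2a6a5a3 carries sign -1 and contributes -[[[[[a1, a4], a2], a6], a5], a3]


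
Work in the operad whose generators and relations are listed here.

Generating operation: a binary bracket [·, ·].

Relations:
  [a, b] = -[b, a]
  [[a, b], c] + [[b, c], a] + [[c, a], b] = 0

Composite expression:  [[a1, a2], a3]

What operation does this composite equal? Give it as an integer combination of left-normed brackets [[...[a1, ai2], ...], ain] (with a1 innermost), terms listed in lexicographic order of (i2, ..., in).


[[a1, a2], a3]

Expand each bracket as ab - ba; the a1-initial words give the coefficients.
Composite bracket: [[a1, a2], a3]
Each bracket splits as ab - ba, giving 4 signed words (2^2 = 4).
Coefficients come from the a1-initial words:
  the word a1a2a3 carries sign +1 and contributes +[[a1, a2], a3]


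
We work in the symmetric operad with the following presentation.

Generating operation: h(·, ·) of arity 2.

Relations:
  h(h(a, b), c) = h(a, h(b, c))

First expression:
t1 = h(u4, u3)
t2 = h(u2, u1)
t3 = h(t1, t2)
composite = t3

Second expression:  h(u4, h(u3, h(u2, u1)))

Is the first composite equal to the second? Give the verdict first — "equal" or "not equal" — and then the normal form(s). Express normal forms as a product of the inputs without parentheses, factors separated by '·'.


equal: each reduces to u4 · u3 · u2 · u1

Reducing the first expression gives u4 · u3 · u2 · u1
Reducing the second expression gives u4 · u3 · u2 · u1
Identical normal forms: equal.


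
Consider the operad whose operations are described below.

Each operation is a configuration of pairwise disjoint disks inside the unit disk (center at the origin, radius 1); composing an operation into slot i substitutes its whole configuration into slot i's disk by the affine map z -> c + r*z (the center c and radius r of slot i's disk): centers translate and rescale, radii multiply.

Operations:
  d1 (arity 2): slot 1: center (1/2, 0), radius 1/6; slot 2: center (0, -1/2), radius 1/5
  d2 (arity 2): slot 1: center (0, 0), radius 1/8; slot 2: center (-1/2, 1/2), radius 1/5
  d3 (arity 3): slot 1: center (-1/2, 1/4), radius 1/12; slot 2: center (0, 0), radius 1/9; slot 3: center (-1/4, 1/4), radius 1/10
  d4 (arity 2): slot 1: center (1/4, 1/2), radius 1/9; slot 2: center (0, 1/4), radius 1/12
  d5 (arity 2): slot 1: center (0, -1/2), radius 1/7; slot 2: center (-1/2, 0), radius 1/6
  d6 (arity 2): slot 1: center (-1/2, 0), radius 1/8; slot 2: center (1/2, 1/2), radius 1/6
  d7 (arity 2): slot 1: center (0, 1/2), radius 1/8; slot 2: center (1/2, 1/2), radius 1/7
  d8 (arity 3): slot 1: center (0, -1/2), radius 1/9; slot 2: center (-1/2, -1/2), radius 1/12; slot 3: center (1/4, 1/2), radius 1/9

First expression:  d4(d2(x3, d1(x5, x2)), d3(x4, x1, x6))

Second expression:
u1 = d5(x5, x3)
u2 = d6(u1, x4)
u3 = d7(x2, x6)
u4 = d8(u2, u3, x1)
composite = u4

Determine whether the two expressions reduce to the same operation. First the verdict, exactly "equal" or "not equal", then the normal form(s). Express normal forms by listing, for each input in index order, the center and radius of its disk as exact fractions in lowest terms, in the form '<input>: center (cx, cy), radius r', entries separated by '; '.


In normal form, the first expression is x1: center (0, 1/4), radius 1/108; x2: center (7/36, 49/90), radius 1/225; x3: center (1/4, 1/2), radius 1/72; x4: center (-1/24, 13/48), radius 1/144; x5: center (37/180, 5/9), radius 1/270; x6: center (-1/48, 13/48), radius 1/120
In normal form, the second expression is x1: center (1/4, 1/2), radius 1/9; x2: center (-1/2, -11/24), radius 1/96; x3: center (-1/16, -1/2), radius 1/432; x4: center (1/18, -4/9), radius 1/54; x5: center (-1/18, -73/144), radius 1/504; x6: center (-11/24, -11/24), radius 1/84
Distinct normal forms: not equal.

not equal; first: x1: center (0, 1/4), radius 1/108; x2: center (7/36, 49/90), radius 1/225; x3: center (1/4, 1/2), radius 1/72; x4: center (-1/24, 13/48), radius 1/144; x5: center (37/180, 5/9), radius 1/270; x6: center (-1/48, 13/48), radius 1/120; second: x1: center (1/4, 1/2), radius 1/9; x2: center (-1/2, -11/24), radius 1/96; x3: center (-1/16, -1/2), radius 1/432; x4: center (1/18, -4/9), radius 1/54; x5: center (-1/18, -73/144), radius 1/504; x6: center (-11/24, -11/24), radius 1/84


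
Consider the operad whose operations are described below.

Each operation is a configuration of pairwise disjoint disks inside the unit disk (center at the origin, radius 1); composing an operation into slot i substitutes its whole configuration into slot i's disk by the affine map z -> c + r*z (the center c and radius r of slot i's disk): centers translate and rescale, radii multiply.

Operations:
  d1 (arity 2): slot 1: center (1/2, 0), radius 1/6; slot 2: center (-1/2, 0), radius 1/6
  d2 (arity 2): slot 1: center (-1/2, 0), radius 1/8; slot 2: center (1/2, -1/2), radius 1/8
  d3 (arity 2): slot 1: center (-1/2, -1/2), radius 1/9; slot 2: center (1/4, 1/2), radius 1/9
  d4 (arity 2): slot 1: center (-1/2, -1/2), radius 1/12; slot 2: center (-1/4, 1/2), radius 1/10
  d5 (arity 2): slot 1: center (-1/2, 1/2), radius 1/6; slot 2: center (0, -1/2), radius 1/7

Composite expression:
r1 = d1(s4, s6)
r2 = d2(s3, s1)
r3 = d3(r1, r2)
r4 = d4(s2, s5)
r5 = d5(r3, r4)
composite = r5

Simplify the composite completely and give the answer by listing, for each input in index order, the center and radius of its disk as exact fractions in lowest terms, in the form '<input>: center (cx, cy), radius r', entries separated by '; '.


s1: center (-97/216, 31/54), radius 1/432; s2: center (-1/14, -4/7), radius 1/84; s3: center (-101/216, 7/12), radius 1/432; s4: center (-31/54, 5/12), radius 1/324; s5: center (-1/28, -3/7), radius 1/70; s6: center (-16/27, 5/12), radius 1/324

Affine substitution under d5: radii multiply and s-centers shift.
input s4: composing its 3 substitution steps yields center (-31/54, 5/12), radius 1/324
input s6: composing its 3 substitution steps yields center (-16/27, 5/12), radius 1/324
input s3: composing its 3 substitution steps yields center (-101/216, 7/12), radius 1/432
input s1: composing its 3 substitution steps yields center (-97/216, 31/54), radius 1/432
input s2: composing its 2 substitution steps yields center (-1/14, -4/7), radius 1/84
input s5: composing its 2 substitution steps yields center (-1/28, -3/7), radius 1/70


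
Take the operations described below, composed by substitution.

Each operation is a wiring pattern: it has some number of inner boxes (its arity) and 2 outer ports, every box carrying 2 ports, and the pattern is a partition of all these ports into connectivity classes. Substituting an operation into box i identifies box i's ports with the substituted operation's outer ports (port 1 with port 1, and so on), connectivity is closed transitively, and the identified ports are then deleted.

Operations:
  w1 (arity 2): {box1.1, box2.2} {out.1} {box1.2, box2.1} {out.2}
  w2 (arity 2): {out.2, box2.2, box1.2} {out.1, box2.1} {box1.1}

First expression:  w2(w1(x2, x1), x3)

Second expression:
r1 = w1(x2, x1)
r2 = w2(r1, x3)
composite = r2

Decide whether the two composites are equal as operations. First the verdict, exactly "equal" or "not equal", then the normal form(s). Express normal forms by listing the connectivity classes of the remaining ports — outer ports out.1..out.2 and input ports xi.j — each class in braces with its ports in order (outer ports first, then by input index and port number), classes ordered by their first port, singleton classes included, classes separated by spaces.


The first expression reduces to {out.1, x3.1} {out.2, x3.2} {x1.1, x2.2} {x1.2, x2.1}
The second expression reduces to {out.1, x3.1} {out.2, x3.2} {x1.1, x2.2} {x1.2, x2.1}
One common form — equal.

equal; both compose to {out.1, x3.1} {out.2, x3.2} {x1.1, x2.2} {x1.2, x2.1}


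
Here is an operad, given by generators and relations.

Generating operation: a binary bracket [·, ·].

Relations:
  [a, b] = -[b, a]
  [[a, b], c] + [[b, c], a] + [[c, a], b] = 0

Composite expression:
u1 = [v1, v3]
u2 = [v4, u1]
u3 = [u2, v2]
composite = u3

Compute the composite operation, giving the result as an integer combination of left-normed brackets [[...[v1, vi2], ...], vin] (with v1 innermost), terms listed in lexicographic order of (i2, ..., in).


-[[[v1, v3], v4], v2]

Skip Jacobi rewriting: expand, keep v1-initial words, read off terms.
Composite bracket: [[v4, [v1, v3]], v2]
Full expansion: 8 signed words from ab - ba (2^3 = 8).
Coefficients come from the v1-initial words:
  the word v1v3v4v2 carries sign -1 and contributes -[[[v1, v3], v4], v2]


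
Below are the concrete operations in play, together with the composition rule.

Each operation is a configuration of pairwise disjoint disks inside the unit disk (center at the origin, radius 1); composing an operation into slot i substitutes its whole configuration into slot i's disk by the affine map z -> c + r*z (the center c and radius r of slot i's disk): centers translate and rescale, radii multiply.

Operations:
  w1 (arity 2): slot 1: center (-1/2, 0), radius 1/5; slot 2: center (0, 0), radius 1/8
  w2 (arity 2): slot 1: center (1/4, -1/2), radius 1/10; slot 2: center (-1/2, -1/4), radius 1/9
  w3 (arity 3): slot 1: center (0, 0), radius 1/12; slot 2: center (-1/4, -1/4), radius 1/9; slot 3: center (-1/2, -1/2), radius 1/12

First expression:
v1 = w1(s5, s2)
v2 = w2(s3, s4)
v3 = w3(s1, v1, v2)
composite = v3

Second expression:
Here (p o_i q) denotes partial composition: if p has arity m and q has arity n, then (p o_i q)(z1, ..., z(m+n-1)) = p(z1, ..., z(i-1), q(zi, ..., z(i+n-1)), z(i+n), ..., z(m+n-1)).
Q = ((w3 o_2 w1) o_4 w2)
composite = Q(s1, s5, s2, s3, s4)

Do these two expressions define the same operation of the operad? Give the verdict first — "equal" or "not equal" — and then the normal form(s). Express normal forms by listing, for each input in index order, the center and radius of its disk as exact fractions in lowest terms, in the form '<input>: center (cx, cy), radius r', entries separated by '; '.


equal; both compose to s1: center (0, 0), radius 1/12; s2: center (-1/4, -1/4), radius 1/72; s3: center (-23/48, -13/24), radius 1/120; s4: center (-13/24, -25/48), radius 1/108; s5: center (-11/36, -1/4), radius 1/45

In normal form, the first expression is s1: center (0, 0), radius 1/12; s2: center (-1/4, -1/4), radius 1/72; s3: center (-23/48, -13/24), radius 1/120; s4: center (-13/24, -25/48), radius 1/108; s5: center (-11/36, -1/4), radius 1/45
In normal form, the second expression is s1: center (0, 0), radius 1/12; s2: center (-1/4, -1/4), radius 1/72; s3: center (-23/48, -13/24), radius 1/120; s4: center (-13/24, -25/48), radius 1/108; s5: center (-11/36, -1/4), radius 1/45
The forms coincide; equal.
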